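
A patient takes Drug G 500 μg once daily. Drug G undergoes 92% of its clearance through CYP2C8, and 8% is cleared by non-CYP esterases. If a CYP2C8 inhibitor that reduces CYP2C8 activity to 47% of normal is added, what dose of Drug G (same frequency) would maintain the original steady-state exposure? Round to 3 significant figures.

256 μg

The CYP2C8 pathway (92% of clearance) falls to 0.47× activity: 0.92 × 0.47 = 0.4324.
Non-CYP routes (8%) are unchanged.
Relative clearance = 0.4324 + 0.08 = 0.5124.
Exposure is unchanged when dose changes in proportion to clearance. New dose = 500 μg × 0.5124 = 256 μg.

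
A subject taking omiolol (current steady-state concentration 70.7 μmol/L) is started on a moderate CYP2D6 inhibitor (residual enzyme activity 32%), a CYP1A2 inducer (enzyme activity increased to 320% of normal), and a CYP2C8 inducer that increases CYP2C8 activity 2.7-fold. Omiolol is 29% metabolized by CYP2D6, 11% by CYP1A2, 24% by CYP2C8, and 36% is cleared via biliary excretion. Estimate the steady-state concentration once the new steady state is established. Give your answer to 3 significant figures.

48.7 μmol/L

The CYP2D6 pathway (29% of clearance) is reduced to 0.32× activity: 0.29 × 0.32 = 0.0928.
The CYP1A2 pathway (11% of clearance) increases to 3.2× activity: 0.11 × 3.2 = 0.352.
The CYP2C8 pathway (24% of clearance) is boosted to 2.7× activity: 0.24 × 2.7 = 0.648.
The remaining 36% of clearance is unaffected.
CL_new/CL_old = 0.0928 + 0.352 + 0.648 + 0.36 = 1.4528.
Steady-state concentration ∝ 1/CL: new value = 70.7 / 1.4528 = 48.7 μmol/L.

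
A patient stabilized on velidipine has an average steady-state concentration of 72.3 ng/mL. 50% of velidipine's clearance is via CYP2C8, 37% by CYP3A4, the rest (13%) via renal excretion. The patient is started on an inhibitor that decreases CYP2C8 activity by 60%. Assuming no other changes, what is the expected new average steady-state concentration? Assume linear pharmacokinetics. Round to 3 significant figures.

103 ng/mL

The CYP2C8 pathway (50% of clearance) is reduced to 0.4× activity: 0.5 × 0.4 = 0.2.
CYP3A4 (37%) and the residual 13% are unaffected.
New clearance relative to baseline: 0.2 + 0.37 + 0.13 = 0.7.
Average steady-state concentration ∝ 1/CL, so new value = 72.3 / 0.7 = 103 ng/mL.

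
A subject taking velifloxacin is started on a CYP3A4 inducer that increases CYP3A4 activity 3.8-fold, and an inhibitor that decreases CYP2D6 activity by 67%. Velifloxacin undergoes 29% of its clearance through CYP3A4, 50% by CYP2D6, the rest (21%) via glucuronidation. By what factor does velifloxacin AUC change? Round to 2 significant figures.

0.68

The CYP3A4 pathway (29% of clearance) is boosted to 3.8× activity: 0.29 × 3.8 = 1.102.
The CYP2D6 pathway (50% of clearance) is reduced to 0.33× activity: 0.5 × 0.33 = 0.165.
The remaining 21% of clearance is unaffected.
CL_new/CL_old = 1.102 + 0.165 + 0.21 = 1.477.
Net AUC ratio = 1 / 1.477 = 0.68.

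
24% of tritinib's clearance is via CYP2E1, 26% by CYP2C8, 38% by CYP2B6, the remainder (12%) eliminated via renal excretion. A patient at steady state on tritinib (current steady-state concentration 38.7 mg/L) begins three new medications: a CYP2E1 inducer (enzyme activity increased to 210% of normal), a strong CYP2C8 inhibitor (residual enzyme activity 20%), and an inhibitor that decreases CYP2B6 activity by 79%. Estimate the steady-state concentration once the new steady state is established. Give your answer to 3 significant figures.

The CYP2E1 pathway (24% of clearance) rises to 2.1× activity: 0.24 × 2.1 = 0.504.
The CYP2C8 pathway (26% of clearance) is reduced to 0.2× activity: 0.26 × 0.2 = 0.052.
The CYP2B6 pathway (38% of clearance) is reduced to 0.21× activity: 0.38 × 0.21 = 0.0798.
The remaining 12% of clearance is unaffected.
CL_new/CL_old = 0.504 + 0.052 + 0.0798 + 0.12 = 0.7558.
Steady-state concentration ∝ 1/CL: new value = 38.7 / 0.7558 = 51.2 mg/L.

51.2 mg/L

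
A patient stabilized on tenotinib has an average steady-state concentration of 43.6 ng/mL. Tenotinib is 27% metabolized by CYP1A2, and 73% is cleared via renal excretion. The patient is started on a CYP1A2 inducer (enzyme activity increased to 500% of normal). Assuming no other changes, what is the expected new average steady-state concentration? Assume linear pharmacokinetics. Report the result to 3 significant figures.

The CYP1A2 pathway (27% of clearance) increases to 5× activity: 0.27 × 5 = 1.35.
Non-CYP routes (73%) are unchanged.
CL_new/CL_old = 1.35 + 0.73 = 2.08.
New average steady-state concentration = baseline ÷ relative clearance = 43.6 / 2.08 = 21.0 ng/mL.

21.0 ng/mL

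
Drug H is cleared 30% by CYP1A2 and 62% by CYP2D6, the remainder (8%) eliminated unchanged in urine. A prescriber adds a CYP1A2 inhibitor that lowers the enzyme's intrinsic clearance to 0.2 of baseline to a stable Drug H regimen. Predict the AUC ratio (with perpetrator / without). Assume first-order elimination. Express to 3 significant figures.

CYP1A2: 0.3 × 0.2 = 0.06
CYP2D6: 0.62 (unchanged)
Other: 0.08 (unchanged)
New clearance relative to baseline: 0.06 + 0.62 + 0.08 = 0.76.
AUC is inversely proportional to clearance, so the fold-change is 1 / 0.76 = 1.32.

1.32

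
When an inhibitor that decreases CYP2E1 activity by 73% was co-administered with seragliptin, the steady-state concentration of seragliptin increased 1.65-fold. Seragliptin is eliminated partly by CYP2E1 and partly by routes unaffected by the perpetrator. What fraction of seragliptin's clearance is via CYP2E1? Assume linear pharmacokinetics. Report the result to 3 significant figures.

Let fm be the CYP2E1 fraction. New clearance relative to baseline = fm × 0.27 + (1 − fm).
Steady-state concentration ratio = 1 / (new CL fraction), so new CL fraction = 1 / 1.65 = 0.6061.
fm × 0.27 + 1 − fm = 0.6061  ⇒  fm × (0.27 − 1) = −0.3939  ⇒  fm = 0.540.

0.540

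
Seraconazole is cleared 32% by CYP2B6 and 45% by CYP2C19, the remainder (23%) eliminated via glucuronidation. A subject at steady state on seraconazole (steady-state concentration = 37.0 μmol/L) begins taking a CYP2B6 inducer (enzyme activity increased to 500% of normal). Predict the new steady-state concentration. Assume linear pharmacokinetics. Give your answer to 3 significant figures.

CYP2B6: 0.32 × 5 = 1.6
CYP2C19: 0.45 (unchanged)
Other: 0.23 (unchanged)
CL_new/CL_old = 1.6 + 0.45 + 0.23 = 2.28.
Steady-state concentration ∝ 1/CL, so new value = 37.0 / 2.28 = 16.2 μmol/L.

16.2 μmol/L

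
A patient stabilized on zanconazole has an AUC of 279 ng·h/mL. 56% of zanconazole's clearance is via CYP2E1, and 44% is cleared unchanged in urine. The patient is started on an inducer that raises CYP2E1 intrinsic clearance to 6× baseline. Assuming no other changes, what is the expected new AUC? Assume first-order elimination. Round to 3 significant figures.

73.4 ng·h/mL

The CYP2E1 pathway (56% of clearance) rises to 6× activity: 0.56 × 6 = 3.36.
Non-CYP routes (44%) are unchanged.
New clearance relative to baseline: 3.36 + 0.44 = 3.8.
New AUC = baseline ÷ relative clearance = 279 / 3.8 = 73.4 ng·h/mL.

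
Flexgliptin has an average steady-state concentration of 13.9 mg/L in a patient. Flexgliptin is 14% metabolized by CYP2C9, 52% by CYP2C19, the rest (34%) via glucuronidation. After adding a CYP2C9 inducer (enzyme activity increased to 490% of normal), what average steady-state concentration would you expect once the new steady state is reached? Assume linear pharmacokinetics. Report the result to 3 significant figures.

8.99 mg/L

The CYP2C9 pathway (14% of clearance) increases to 4.9× activity: 0.14 × 4.9 = 0.686.
CYP2C19 (52%) and the residual 34% are unaffected.
Relative clearance = 0.686 + 0.52 + 0.34 = 1.546.
New average steady-state concentration = baseline ÷ relative clearance = 13.9 / 1.546 = 8.99 mg/L.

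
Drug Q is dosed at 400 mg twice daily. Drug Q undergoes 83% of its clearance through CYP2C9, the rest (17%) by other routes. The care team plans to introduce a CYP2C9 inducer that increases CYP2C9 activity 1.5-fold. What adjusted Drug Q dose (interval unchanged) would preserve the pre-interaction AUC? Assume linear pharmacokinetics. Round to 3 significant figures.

566 mg

CYP2C9: 0.83 × 1.5 = 1.245
Other: 0.17 (unchanged)
Relative clearance = 1.245 + 0.17 = 1.415.
To maintain the same steady-state level, dose must scale with clearance: new dose = 400 × 1.415 = 566 mg.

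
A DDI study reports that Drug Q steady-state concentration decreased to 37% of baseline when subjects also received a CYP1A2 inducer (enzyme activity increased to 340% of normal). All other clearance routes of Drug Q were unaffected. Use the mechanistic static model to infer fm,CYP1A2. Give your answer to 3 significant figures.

0.709

Let fm be the CYP1A2 fraction. New clearance relative to baseline = fm × 3.4 + (1 − fm).
Steady-state concentration ratio = 1 / (new CL fraction), so new CL fraction = 1 / 0.370 = 2.703.
fm × 3.4 + 1 − fm = 2.703  ⇒  fm × (3.4 − 1) = 1.703  ⇒  fm = 0.709.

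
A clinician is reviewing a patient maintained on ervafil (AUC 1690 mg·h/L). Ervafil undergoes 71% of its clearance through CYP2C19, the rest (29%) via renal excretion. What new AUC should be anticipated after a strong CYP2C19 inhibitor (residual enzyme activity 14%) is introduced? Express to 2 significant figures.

The CYP2C19 pathway (71% of clearance) falls to 0.14× activity: 0.71 × 0.14 = 0.0994.
The remaining 29% of clearance is unaffected.
New clearance relative to baseline: 0.0994 + 0.29 = 0.3894.
AUC ∝ 1/CL, so new value = 1690 / 0.3894 = 4.3 × 10³ mg·h/L.

4.3 × 10³ mg·h/L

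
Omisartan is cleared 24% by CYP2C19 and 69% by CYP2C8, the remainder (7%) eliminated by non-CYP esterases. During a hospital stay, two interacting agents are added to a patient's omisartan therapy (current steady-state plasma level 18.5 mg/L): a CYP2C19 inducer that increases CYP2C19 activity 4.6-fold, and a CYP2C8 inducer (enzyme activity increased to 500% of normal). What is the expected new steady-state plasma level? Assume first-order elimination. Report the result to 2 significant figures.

The CYP2C19 pathway (24% of clearance) is boosted to 4.6× activity: 0.24 × 4.6 = 1.104.
The CYP2C8 pathway (69% of clearance) increases to 5× activity: 0.69 × 5 = 3.45.
The remaining 7% of clearance is unaffected.
Relative clearance = 1.104 + 3.45 + 0.07 = 4.624.
Steady-state plasma level ∝ 1/CL: new value = 18.5 / 4.624 = 4.0 mg/L.

4.0 mg/L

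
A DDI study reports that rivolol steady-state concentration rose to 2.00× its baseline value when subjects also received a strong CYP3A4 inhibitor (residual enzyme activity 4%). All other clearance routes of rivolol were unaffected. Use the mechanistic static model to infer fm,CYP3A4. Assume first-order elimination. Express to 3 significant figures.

0.521

Let fm be the CYP3A4 fraction. New clearance relative to baseline = fm × 0.04 + (1 − fm).
Steady-state concentration ratio = 1 / (new CL fraction), so new CL fraction = 1 / 2.00 = 0.5.
fm × 0.04 + 1 − fm = 0.5  ⇒  fm × (0.04 − 1) = −0.5  ⇒  fm = 0.521.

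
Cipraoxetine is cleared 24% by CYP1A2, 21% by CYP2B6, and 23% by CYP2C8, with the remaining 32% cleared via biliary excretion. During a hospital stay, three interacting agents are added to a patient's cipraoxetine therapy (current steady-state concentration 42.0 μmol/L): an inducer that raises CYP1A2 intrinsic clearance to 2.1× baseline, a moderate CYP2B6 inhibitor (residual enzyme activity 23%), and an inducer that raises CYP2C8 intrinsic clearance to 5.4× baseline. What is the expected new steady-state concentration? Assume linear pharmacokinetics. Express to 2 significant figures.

20 μmol/L

CYP1A2: 0.24 × 2.1 = 0.504
CYP2B6: 0.21 × 0.23 = 0.0483
CYP2C8: 0.23 × 5.4 = 1.242
Other: 0.32 (unchanged)
Relative clearance = 0.504 + 0.0483 + 1.242 + 0.32 = 2.1143.
New steady-state concentration = 42.0 / 2.1143 = 20 μmol/L (concentration scales inversely with clearance).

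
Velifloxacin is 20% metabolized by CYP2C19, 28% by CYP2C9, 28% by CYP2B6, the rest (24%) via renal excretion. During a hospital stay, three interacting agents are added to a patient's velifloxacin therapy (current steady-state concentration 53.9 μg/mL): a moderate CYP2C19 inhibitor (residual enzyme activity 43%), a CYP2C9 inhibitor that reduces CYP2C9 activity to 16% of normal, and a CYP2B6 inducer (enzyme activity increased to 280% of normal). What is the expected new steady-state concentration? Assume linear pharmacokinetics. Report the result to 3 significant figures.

The CYP2C19 pathway (20% of clearance) falls to 0.43× activity: 0.2 × 0.43 = 0.086.
The CYP2C9 pathway (28% of clearance) falls to 0.16× activity: 0.28 × 0.16 = 0.0448.
The CYP2B6 pathway (28% of clearance) is boosted to 2.8× activity: 0.28 × 2.8 = 0.784.
The remaining 24% of clearance is unaffected.
Relative clearance = 0.086 + 0.0448 + 0.784 + 0.24 = 1.1548.
Dividing the baseline by the relative clearance: 53.9 / 1.1548 = 46.7 μg/mL.

46.7 μg/mL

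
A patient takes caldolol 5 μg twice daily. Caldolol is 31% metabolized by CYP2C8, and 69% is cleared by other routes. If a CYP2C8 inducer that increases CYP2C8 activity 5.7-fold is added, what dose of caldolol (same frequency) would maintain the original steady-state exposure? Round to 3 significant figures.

The CYP2C8 pathway (31% of clearance) rises to 5.7× activity: 0.31 × 5.7 = 1.767.
The remaining 69% of clearance is unaffected.
New clearance relative to baseline: 1.767 + 0.69 = 2.457.
Css,avg = (dose rate)/CL, so holding Css fixed requires dose ∝ CL: 5 × 2.457 = 12.3 μg.

12.3 μg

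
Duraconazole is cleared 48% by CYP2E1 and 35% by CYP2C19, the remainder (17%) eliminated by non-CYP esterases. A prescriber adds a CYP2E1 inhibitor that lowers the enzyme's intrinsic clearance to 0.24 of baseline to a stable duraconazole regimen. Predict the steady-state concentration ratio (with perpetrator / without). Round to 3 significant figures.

1.57

The CYP2E1 pathway (48% of clearance) is reduced to 0.24× activity: 0.48 × 0.24 = 0.1152.
CYP2C19 (35%) and the residual 17% are unaffected.
CL_new/CL_old = 0.1152 + 0.35 + 0.17 = 0.6352.
Steady-state concentration is inversely proportional to clearance, so the fold-change is 1 / 0.6352 = 1.57.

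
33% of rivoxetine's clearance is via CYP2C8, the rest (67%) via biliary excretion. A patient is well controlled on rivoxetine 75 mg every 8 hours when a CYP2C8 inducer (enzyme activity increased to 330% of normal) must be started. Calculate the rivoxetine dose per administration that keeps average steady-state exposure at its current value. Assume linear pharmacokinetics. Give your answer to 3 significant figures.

132 mg

The CYP2C8 pathway (33% of clearance) increases to 3.3× activity: 0.33 × 3.3 = 1.089.
Non-CYP routes (67%) are unchanged.
CL_new/CL_old = 1.089 + 0.67 = 1.759.
To maintain the same steady-state level, dose must scale with clearance: new dose = 75 × 1.759 = 132 mg.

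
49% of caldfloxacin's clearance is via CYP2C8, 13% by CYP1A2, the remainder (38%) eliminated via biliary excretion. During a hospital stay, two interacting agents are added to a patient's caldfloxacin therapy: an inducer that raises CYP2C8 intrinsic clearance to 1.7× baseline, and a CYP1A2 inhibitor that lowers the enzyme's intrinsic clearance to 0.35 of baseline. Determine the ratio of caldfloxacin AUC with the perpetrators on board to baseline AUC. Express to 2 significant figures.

The CYP2C8 pathway (49% of clearance) increases to 1.7× activity: 0.49 × 1.7 = 0.833.
The CYP1A2 pathway (13% of clearance) drops to 0.35× activity: 0.13 × 0.35 = 0.0455.
Non-CYP routes (38%) are unchanged.
New clearance relative to baseline: 0.833 + 0.0455 + 0.38 = 1.2585.
AUC ∝ 1/CL: fold-change = 1 / 1.2585 = 0.79.

0.79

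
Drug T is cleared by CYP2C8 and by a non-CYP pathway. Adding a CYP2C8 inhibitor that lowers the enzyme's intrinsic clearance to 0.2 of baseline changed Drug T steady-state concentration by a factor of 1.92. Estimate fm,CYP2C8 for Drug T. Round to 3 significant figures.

CL'/CL = 1 / 1.92 = 0.5208
0.2·fm + (1 − fm) = 0.5208
fm = (0.5208 − 1) / (0.2 − 1) = 0.599

0.599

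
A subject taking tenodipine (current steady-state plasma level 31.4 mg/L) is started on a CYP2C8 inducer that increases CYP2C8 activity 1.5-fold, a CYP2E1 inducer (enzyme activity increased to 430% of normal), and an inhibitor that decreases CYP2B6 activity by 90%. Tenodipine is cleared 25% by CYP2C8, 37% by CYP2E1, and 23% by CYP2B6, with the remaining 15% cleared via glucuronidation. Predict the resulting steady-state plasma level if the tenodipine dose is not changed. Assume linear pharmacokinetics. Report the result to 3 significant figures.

CYP2C8: 0.25 × 1.5 = 0.375
CYP2E1: 0.37 × 4.3 = 1.591
CYP2B6: 0.23 × 0.1 = 0.023
Other: 0.15 (unchanged)
New clearance relative to baseline: 0.375 + 1.591 + 0.023 + 0.15 = 2.139.
New steady-state plasma level = 31.4 / 2.139 = 14.7 mg/L (concentration scales inversely with clearance).

14.7 mg/L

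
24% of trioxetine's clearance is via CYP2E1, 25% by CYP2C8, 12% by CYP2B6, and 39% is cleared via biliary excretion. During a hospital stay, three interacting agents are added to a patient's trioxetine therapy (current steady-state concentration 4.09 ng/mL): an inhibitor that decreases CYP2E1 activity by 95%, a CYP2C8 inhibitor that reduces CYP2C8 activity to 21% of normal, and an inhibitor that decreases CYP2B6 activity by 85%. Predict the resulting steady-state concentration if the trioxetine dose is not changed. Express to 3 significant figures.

8.66 ng/mL

The CYP2E1 pathway (24% of clearance) falls to 0.05× activity: 0.24 × 0.05 = 0.012.
The CYP2C8 pathway (25% of clearance) falls to 0.21× activity: 0.25 × 0.21 = 0.0525.
The CYP2B6 pathway (12% of clearance) drops to 0.15× activity: 0.12 × 0.15 = 0.018.
The remaining 39% of clearance is unaffected.
New clearance relative to baseline: 0.012 + 0.0525 + 0.018 + 0.39 = 0.4725.
New steady-state concentration = 4.09 / 0.4725 = 8.66 ng/mL (concentration scales inversely with clearance).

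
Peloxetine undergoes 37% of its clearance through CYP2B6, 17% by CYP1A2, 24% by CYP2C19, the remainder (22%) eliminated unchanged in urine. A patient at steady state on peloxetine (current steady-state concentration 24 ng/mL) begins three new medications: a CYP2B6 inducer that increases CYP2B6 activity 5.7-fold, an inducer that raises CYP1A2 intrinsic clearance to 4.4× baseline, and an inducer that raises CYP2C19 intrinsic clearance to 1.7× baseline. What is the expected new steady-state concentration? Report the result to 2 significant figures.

6.9 ng/mL

CYP2B6: 0.37 × 5.7 = 2.109
CYP1A2: 0.17 × 4.4 = 0.748
CYP2C19: 0.24 × 1.7 = 0.408
Other: 0.22 (unchanged)
CL_new/CL_old = 2.109 + 0.748 + 0.408 + 0.22 = 3.485.
New steady-state concentration = 24 / 3.485 = 6.9 ng/mL (concentration scales inversely with clearance).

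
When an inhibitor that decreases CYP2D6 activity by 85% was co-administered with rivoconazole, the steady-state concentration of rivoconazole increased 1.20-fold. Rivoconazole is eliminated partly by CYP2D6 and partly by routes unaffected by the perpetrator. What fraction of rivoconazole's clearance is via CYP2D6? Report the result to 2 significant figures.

0.20

Let fm be the CYP2D6 fraction. New clearance relative to baseline = fm × 0.15 + (1 − fm).
Steady-state concentration ratio = 1 / (new CL fraction), so new CL fraction = 1 / 1.20 = 0.8333.
fm × 0.15 + 1 − fm = 0.8333  ⇒  fm × (0.15 − 1) = −0.1667  ⇒  fm = 0.20.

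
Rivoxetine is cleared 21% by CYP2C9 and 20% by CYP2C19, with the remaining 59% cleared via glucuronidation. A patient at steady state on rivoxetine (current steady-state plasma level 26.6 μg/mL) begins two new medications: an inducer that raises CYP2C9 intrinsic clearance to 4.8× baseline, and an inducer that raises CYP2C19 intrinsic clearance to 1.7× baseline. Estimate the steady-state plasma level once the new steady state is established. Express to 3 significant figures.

13.7 μg/mL

CYP2C9: 0.21 × 4.8 = 1.008
CYP2C19: 0.2 × 1.7 = 0.34
Other: 0.59 (unchanged)
CL_new/CL_old = 1.008 + 0.34 + 0.59 = 1.938.
Steady-state plasma level ∝ 1/CL: new value = 26.6 / 1.938 = 13.7 μg/mL.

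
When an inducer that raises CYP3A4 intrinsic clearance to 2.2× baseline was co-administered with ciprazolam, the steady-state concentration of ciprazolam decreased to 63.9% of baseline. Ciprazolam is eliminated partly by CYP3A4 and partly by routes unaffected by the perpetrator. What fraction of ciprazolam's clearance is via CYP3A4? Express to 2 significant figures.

0.47

Write x for the fraction cleared via CYP3A4. The observed steady-state concentration change means clearance rose to 1/0.639 = 1.565 of baseline.
Setting x·2.2 + (1 − x) = 1.565 and solving: x = (1.565 − 1)/(2.2 − 1) = 0.47.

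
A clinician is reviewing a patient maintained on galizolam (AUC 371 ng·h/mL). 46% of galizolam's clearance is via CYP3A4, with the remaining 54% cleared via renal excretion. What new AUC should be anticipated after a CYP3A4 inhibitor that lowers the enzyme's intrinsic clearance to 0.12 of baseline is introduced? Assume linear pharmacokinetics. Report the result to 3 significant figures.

The CYP3A4 pathway (46% of clearance) falls to 0.12× activity: 0.46 × 0.12 = 0.0552.
Non-CYP routes (54%) are unchanged.
CL_new/CL_old = 0.0552 + 0.54 = 0.5952.
AUC ∝ 1/CL, so new value = 371 / 0.5952 = 623 ng·h/mL.

623 ng·h/mL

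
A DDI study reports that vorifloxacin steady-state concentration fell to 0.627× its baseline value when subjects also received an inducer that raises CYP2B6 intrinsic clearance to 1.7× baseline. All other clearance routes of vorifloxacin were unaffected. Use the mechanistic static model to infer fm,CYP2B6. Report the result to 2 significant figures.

Let x = fm,CYP2B6. Because steady-state concentration ∝ 1/CL, relative clearance rose to 1/0.627 = 1.595.
Setting x·1.7 + (1 − x) = 1.595 and solving: x = (1.595 − 1)/(1.7 − 1) = 0.85.

0.85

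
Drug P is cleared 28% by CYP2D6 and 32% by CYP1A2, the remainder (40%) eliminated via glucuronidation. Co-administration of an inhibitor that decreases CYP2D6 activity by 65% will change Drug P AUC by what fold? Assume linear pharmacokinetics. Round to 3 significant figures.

1.22

CYP2D6: 0.28 × 0.35 = 0.098
CYP1A2: 0.32 (unchanged)
Other: 0.4 (unchanged)
Relative clearance = 0.098 + 0.32 + 0.4 = 0.818.
AUC is inversely proportional to clearance, so the fold-change is 1 / 0.818 = 1.22.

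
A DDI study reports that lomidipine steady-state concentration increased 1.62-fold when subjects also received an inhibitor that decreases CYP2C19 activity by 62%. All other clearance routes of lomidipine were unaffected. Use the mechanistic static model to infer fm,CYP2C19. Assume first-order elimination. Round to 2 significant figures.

0.62

Write x for the fraction cleared via CYP2C19. The observed steady-state concentration change means clearance fell to 1/1.62 = 0.6173 of baseline.
Only the CYP2C19 route changed, so 0.6173 = x·0.38 + (1 − x), giving x = 0.62.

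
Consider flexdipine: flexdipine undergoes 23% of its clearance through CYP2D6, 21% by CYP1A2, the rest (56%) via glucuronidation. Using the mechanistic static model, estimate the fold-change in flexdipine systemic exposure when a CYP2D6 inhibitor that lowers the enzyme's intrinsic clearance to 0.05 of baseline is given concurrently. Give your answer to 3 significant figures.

CYP2D6: 0.23 × 0.05 = 0.0115
CYP1A2: 0.21 (unchanged)
Other: 0.56 (unchanged)
CL_new/CL_old = 0.0115 + 0.21 + 0.56 = 0.7815.
Since systemic exposure ∝ 1/CL, the ratio is 1 / 0.7815 = 1.28.

1.28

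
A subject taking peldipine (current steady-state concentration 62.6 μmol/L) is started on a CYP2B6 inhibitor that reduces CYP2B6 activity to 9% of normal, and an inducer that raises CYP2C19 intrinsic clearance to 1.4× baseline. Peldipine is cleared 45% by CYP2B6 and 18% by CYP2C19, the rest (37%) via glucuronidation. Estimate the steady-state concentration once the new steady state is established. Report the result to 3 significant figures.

94.5 μmol/L

The CYP2B6 pathway (45% of clearance) is reduced to 0.09× activity: 0.45 × 0.09 = 0.0405.
The CYP2C19 pathway (18% of clearance) increases to 1.4× activity: 0.18 × 1.4 = 0.252.
The remaining 37% of clearance is unaffected.
New clearance relative to baseline: 0.0405 + 0.252 + 0.37 = 0.6625.
Dividing the baseline by the relative clearance: 62.6 / 0.6625 = 94.5 μmol/L.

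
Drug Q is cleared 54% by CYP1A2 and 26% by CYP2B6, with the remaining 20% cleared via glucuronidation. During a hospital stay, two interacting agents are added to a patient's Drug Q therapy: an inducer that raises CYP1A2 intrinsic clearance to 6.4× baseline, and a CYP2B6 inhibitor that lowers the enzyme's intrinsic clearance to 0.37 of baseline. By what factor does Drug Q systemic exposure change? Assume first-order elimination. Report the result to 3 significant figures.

0.267

CYP1A2: 0.54 × 6.4 = 3.456
CYP2B6: 0.26 × 0.37 = 0.0962
Other: 0.2 (unchanged)
New clearance relative to baseline: 3.456 + 0.0962 + 0.2 = 3.7522.
Because systemic exposure varies inversely with clearance, the combined effect is 1 / 3.7522 = 0.267.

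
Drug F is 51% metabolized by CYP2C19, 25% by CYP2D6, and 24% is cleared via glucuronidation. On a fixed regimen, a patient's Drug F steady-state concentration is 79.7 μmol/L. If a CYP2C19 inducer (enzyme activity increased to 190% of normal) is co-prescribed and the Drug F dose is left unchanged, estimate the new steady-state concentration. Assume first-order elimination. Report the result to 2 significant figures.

55 μmol/L

The CYP2C19 pathway (51% of clearance) rises to 1.9× activity: 0.51 × 1.9 = 0.969.
CYP2D6 (25%) and the residual 24% are unaffected.
CL_new/CL_old = 0.969 + 0.25 + 0.24 = 1.459.
With dosing unchanged, steady-state concentration scales as 1/CL: 79.7 / 1.459 = 55 μmol/L.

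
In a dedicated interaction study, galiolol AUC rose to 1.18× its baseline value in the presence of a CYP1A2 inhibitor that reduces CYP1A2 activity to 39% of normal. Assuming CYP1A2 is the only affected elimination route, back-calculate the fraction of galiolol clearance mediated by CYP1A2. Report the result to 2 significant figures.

Let x = fm,CYP1A2. Because AUC ∝ 1/CL, relative clearance fell to 1/1.18 = 0.8475.
Only the CYP1A2 route changed, so 0.8475 = x·0.39 + (1 − x), giving x = 0.25.

0.25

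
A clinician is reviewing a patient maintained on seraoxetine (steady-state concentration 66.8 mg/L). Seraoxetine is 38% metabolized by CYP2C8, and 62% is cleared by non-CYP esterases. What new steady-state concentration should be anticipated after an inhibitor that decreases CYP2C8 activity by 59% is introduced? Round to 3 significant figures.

86.1 mg/L

The CYP2C8 pathway (38% of clearance) falls to 0.41× activity: 0.38 × 0.41 = 0.1558.
The remaining 62% of clearance is unaffected.
New clearance relative to baseline: 0.1558 + 0.62 = 0.7758.
With dosing unchanged, steady-state concentration scales as 1/CL: 66.8 / 0.7758 = 86.1 mg/L.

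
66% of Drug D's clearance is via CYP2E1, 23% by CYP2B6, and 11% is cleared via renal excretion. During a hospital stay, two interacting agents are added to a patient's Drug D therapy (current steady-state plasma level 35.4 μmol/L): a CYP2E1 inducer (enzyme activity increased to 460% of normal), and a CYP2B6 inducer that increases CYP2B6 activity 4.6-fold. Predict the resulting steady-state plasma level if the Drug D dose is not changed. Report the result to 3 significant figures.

8.42 μmol/L

The CYP2E1 pathway (66% of clearance) is boosted to 4.6× activity: 0.66 × 4.6 = 3.036.
The CYP2B6 pathway (23% of clearance) increases to 4.6× activity: 0.23 × 4.6 = 1.058.
Non-CYP routes (11%) are unchanged.
New clearance relative to baseline: 3.036 + 1.058 + 0.11 = 4.204.
Dividing the baseline by the relative clearance: 35.4 / 4.204 = 8.42 μmol/L.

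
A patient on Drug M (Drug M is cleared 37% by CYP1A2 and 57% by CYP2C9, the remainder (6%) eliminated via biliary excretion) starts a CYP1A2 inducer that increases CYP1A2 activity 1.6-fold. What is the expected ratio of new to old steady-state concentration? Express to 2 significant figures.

0.82

The CYP1A2 pathway (37% of clearance) rises to 1.6× activity: 0.37 × 1.6 = 0.592.
CYP2C9 (57%) and the residual 6% are unaffected.
New clearance relative to baseline: 0.592 + 0.57 + 0.06 = 1.222.
Steady-state concentration ratio = CL_old/CL_new = 1 / 1.222 = 0.82.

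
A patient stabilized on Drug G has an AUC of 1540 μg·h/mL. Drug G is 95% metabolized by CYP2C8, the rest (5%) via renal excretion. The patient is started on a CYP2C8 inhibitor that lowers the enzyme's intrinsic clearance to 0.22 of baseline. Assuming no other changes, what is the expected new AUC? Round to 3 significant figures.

5.95 × 10³ μg·h/mL

CYP2C8: 0.95 × 0.22 = 0.209
Other: 0.05 (unchanged)
Relative clearance = 0.209 + 0.05 = 0.259.
New AUC = baseline ÷ relative clearance = 1540 / 0.259 = 5.95 × 10³ μg·h/mL.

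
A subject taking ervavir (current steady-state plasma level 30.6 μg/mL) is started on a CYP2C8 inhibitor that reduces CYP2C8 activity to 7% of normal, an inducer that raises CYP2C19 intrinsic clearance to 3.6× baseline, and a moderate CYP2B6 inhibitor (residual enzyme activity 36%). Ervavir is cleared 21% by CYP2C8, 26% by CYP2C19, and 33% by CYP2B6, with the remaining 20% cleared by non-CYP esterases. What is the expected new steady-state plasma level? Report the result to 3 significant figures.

24.1 μg/mL

CYP2C8: 0.21 × 0.07 = 0.0147
CYP2C19: 0.26 × 3.6 = 0.936
CYP2B6: 0.33 × 0.36 = 0.1188
Other: 0.2 (unchanged)
New clearance relative to baseline: 0.0147 + 0.936 + 0.1188 + 0.2 = 1.2695.
Steady-state plasma level ∝ 1/CL: new value = 30.6 / 1.2695 = 24.1 μg/mL.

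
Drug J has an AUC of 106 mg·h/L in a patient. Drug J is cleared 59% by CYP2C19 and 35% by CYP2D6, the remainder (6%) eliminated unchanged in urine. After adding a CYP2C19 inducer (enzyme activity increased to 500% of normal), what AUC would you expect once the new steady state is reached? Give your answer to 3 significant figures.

CYP2C19: 0.59 × 5 = 2.95
CYP2D6: 0.35 (unchanged)
Other: 0.06 (unchanged)
New clearance relative to baseline: 2.95 + 0.35 + 0.06 = 3.36.
New AUC = baseline ÷ relative clearance = 106 / 3.36 = 31.5 mg·h/L.

31.5 mg·h/L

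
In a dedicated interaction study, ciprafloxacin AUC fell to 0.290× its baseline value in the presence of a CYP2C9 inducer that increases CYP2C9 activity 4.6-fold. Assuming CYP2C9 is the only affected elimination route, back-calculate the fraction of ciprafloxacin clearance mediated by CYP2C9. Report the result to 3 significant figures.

Let x = fm,CYP2C9. Because AUC ∝ 1/CL, relative clearance rose to 1/0.290 = 3.448.
Setting x·4.6 + (1 − x) = 3.448 and solving: x = (3.448 − 1)/(4.6 − 1) = 0.680.

0.680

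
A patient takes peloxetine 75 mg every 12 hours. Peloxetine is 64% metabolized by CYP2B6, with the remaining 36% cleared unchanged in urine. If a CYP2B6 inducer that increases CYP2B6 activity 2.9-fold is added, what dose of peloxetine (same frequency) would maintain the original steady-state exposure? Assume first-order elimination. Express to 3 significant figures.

The CYP2B6 pathway (64% of clearance) increases to 2.9× activity: 0.64 × 2.9 = 1.856.
The remaining 36% of clearance is unaffected.
CL_new/CL_old = 1.856 + 0.36 = 2.216.
Exposure is unchanged when dose changes in proportion to clearance. New dose = 75 mg × 2.216 = 166 mg.

166 mg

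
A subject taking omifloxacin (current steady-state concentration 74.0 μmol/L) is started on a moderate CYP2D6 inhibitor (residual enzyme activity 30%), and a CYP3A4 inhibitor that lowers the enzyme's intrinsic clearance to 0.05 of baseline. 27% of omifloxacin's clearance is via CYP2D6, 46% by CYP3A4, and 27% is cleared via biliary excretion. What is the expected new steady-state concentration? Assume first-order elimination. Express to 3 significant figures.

CYP2D6: 0.27 × 0.3 = 0.081
CYP3A4: 0.46 × 0.05 = 0.023
Other: 0.27 (unchanged)
Relative clearance = 0.081 + 0.023 + 0.27 = 0.374.
Steady-state concentration ∝ 1/CL: new value = 74.0 / 0.374 = 198 μmol/L.

198 μmol/L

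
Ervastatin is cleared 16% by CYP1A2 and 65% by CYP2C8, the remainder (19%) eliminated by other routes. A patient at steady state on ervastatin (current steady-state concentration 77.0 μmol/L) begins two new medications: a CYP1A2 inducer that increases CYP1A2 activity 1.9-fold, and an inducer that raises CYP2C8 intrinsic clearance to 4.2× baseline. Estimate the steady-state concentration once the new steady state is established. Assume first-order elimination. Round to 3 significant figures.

The CYP1A2 pathway (16% of clearance) is boosted to 1.9× activity: 0.16 × 1.9 = 0.304.
The CYP2C8 pathway (65% of clearance) increases to 4.2× activity: 0.65 × 4.2 = 2.73.
Non-CYP routes (19%) are unchanged.
New clearance relative to baseline: 0.304 + 2.73 + 0.19 = 3.224.
Steady-state concentration ∝ 1/CL: new value = 77.0 / 3.224 = 23.9 μmol/L.

23.9 μmol/L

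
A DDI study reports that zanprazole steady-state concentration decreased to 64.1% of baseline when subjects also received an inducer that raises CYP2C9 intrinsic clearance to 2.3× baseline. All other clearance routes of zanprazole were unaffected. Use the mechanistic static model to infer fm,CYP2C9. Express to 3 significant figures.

0.431

Write x for the fraction cleared via CYP2C9. The observed steady-state concentration change means clearance rose to 1/0.641 = 1.56 of baseline.
Only the CYP2C9 route changed, so 1.56 = x·2.3 + (1 − x), giving x = 0.431.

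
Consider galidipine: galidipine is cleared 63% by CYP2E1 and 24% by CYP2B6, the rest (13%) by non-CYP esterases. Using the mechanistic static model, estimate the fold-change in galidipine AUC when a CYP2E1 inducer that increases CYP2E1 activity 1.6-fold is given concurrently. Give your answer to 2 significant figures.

0.73

The CYP2E1 pathway (63% of clearance) rises to 1.6× activity: 0.63 × 1.6 = 1.008.
CYP2B6 (24%) and the residual 13% are unaffected.
Relative clearance = 1.008 + 0.24 + 0.13 = 1.378.
AUC ratio = CL_old/CL_new = 1 / 1.378 = 0.73.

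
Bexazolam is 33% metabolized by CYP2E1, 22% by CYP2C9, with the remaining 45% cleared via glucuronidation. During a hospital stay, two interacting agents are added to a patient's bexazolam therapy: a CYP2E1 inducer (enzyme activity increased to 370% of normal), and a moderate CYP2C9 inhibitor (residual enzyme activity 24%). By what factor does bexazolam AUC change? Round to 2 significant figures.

0.58

The CYP2E1 pathway (33% of clearance) rises to 3.7× activity: 0.33 × 3.7 = 1.221.
The CYP2C9 pathway (22% of clearance) drops to 0.24× activity: 0.22 × 0.24 = 0.0528.
The remaining 45% of clearance is unaffected.
CL_new/CL_old = 1.221 + 0.0528 + 0.45 = 1.7238.
Because AUC varies inversely with clearance, the combined effect is 1 / 1.7238 = 0.58.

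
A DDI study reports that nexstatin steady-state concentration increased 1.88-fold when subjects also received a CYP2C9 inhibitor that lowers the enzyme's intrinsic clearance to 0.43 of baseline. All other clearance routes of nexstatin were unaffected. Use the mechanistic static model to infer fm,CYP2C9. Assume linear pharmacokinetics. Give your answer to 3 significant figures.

Let x = fm,CYP2C9. Because steady-state concentration ∝ 1/CL, relative clearance fell to 1/1.88 = 0.5319.
Setting x·0.43 + (1 − x) = 0.5319 and solving: x = (0.5319 − 1)/(0.43 − 1) = 0.821.

0.821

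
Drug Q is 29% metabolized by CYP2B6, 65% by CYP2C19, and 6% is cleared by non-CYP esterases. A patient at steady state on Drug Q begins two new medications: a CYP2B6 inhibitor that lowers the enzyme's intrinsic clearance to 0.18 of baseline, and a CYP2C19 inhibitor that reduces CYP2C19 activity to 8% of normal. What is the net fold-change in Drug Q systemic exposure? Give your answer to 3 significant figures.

The CYP2B6 pathway (29% of clearance) falls to 0.18× activity: 0.29 × 0.18 = 0.0522.
The CYP2C19 pathway (65% of clearance) is reduced to 0.08× activity: 0.65 × 0.08 = 0.052.
The remaining 6% of clearance is unaffected.
CL_new/CL_old = 0.0522 + 0.052 + 0.06 = 0.1642.
Systemic exposure ∝ 1/CL: fold-change = 1 / 0.1642 = 6.09.

6.09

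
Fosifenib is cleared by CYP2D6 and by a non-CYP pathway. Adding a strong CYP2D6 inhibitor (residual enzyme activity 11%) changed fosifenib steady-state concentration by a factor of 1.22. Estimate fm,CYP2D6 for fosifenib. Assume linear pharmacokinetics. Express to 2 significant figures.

Let x = fm,CYP2D6. Because steady-state concentration ∝ 1/CL, relative clearance fell to 1/1.22 = 0.8197.
Setting x·0.11 + (1 − x) = 0.8197 and solving: x = (0.8197 − 1)/(0.11 − 1) = 0.20.

0.20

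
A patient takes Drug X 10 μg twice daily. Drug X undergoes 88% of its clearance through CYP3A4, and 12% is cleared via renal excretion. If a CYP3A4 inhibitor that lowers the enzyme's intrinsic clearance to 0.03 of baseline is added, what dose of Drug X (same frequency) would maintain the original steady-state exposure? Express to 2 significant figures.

The CYP3A4 pathway (88% of clearance) falls to 0.03× activity: 0.88 × 0.03 = 0.0264.
Non-CYP routes (12%) are unchanged.
New clearance relative to baseline: 0.0264 + 0.12 = 0.1464.
Exposure is unchanged when dose changes in proportion to clearance. New dose = 10 μg × 0.1464 = 1.5 μg.

1.5 μg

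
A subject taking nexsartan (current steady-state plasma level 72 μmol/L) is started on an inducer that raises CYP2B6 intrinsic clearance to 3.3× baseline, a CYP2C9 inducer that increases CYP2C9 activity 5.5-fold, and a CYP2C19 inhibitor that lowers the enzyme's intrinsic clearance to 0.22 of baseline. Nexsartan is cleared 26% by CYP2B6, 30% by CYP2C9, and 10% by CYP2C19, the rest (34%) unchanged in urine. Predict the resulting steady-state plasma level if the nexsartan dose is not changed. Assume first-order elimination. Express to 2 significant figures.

The CYP2B6 pathway (26% of clearance) rises to 3.3× activity: 0.26 × 3.3 = 0.858.
The CYP2C9 pathway (30% of clearance) rises to 5.5× activity: 0.3 × 5.5 = 1.65.
The CYP2C19 pathway (10% of clearance) drops to 0.22× activity: 0.1 × 0.22 = 0.022.
The remaining 34% of clearance is unaffected.
CL_new/CL_old = 0.858 + 1.65 + 0.022 + 0.34 = 2.87.
Dividing the baseline by the relative clearance: 72 / 2.87 = 25 μmol/L.

25 μmol/L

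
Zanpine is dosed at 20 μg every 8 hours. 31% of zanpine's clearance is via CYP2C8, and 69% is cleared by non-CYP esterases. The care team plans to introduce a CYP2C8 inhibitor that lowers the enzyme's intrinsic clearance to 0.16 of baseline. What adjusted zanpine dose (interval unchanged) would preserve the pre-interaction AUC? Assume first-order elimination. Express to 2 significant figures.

15 μg

The CYP2C8 pathway (31% of clearance) is reduced to 0.16× activity: 0.31 × 0.16 = 0.0496.
Non-CYP routes (69%) are unchanged.
CL_new/CL_old = 0.0496 + 0.69 = 0.7396.
Exposure is unchanged when dose changes in proportion to clearance. New dose = 20 μg × 0.7396 = 15 μg.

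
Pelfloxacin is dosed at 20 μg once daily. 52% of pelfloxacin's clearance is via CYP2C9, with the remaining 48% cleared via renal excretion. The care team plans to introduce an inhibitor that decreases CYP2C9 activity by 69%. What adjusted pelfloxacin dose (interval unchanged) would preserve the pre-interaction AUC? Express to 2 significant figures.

The CYP2C9 pathway (52% of clearance) drops to 0.31× activity: 0.52 × 0.31 = 0.1612.
The remaining 48% of clearance is unaffected.
New clearance relative to baseline: 0.1612 + 0.48 = 0.6412.
Css,avg = (dose rate)/CL, so holding Css fixed requires dose ∝ CL: 20 × 0.6412 = 13 μg.

13 μg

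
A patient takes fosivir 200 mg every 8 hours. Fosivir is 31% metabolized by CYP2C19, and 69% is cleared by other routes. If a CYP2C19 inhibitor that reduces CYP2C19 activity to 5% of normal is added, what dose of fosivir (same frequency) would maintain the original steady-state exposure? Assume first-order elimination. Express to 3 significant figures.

141 mg

CYP2C19: 0.31 × 0.05 = 0.0155
Other: 0.69 (unchanged)
New clearance relative to baseline: 0.0155 + 0.69 = 0.7055.
Exposure is unchanged when dose changes in proportion to clearance. New dose = 200 mg × 0.7055 = 141 mg.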